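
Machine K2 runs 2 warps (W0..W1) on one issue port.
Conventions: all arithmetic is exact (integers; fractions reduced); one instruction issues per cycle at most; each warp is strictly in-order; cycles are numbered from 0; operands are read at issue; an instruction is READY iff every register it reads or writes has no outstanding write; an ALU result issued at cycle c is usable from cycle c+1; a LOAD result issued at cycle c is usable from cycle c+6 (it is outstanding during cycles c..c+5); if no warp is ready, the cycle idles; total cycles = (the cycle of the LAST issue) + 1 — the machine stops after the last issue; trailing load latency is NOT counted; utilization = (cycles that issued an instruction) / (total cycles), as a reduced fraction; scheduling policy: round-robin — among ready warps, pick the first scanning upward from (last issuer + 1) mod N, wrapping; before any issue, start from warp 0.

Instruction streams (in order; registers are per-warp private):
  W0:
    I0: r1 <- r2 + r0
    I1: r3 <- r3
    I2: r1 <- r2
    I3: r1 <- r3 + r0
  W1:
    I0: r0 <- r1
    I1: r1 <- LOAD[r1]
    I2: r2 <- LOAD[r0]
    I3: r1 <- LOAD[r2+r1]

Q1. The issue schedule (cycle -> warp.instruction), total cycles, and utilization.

cycle 0: W0.I0
cycle 1: W1.I0
cycle 2: W0.I1
cycle 3: W1.I1
cycle 4: W0.I2
cycle 5: W1.I2
cycle 6: W0.I3
cycle 7: idle
cycle 8: idle
cycle 9: idle
cycle 10: idle
cycle 11: W1.I3

Answer: 12 cycles, utilization 2/3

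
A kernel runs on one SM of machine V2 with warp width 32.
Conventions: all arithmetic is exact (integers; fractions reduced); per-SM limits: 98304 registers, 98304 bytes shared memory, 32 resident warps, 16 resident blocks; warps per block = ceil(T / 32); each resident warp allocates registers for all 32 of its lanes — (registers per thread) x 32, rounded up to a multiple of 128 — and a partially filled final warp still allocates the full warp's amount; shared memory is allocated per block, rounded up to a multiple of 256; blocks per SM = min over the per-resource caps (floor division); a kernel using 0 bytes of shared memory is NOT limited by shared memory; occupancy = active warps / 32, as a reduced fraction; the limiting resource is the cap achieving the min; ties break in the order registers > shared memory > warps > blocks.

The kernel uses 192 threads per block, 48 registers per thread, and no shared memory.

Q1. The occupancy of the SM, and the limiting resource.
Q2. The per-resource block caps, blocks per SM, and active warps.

Answer: occupancy 15/16, limited by warps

registers: 10 blocks
shared memory: no limit (kernel uses none)
warps: 5 blocks
blocks: 16 blocks

Answer: 5 blocks, 30 active warps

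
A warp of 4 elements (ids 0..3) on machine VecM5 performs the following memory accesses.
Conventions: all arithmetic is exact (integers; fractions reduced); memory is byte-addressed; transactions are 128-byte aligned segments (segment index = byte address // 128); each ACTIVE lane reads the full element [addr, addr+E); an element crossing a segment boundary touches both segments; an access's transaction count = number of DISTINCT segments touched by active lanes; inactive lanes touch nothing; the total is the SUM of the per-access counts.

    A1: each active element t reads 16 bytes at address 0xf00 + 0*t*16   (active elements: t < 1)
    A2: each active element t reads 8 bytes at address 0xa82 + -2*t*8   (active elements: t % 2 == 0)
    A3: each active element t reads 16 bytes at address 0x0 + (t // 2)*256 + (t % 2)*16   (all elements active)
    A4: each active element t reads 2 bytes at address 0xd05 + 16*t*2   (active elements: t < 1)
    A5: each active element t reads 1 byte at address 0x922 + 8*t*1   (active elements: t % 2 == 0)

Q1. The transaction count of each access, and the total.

A1: 1 transaction
A2: 2 transactions
A3: 2 transactions
A4: 1 transaction
A5: 1 transaction

Answer: 1,2,2,1,1; total 7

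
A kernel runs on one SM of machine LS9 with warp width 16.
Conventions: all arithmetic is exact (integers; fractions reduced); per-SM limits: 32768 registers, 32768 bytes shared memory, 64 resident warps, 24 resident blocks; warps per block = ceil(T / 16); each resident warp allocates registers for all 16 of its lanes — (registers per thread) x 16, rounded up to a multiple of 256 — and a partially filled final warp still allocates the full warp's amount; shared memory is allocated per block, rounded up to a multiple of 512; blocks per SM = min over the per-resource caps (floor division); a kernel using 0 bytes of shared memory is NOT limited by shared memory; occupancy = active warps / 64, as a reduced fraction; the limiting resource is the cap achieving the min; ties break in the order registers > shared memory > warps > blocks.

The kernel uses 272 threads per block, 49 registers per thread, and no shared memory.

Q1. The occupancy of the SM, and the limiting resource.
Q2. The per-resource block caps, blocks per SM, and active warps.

Answer: occupancy 17/64, limited by registers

registers: 1 block
shared memory: no limit (kernel uses none)
warps: 3 blocks
blocks: 24 blocks

Answer: 1 block, 17 active warps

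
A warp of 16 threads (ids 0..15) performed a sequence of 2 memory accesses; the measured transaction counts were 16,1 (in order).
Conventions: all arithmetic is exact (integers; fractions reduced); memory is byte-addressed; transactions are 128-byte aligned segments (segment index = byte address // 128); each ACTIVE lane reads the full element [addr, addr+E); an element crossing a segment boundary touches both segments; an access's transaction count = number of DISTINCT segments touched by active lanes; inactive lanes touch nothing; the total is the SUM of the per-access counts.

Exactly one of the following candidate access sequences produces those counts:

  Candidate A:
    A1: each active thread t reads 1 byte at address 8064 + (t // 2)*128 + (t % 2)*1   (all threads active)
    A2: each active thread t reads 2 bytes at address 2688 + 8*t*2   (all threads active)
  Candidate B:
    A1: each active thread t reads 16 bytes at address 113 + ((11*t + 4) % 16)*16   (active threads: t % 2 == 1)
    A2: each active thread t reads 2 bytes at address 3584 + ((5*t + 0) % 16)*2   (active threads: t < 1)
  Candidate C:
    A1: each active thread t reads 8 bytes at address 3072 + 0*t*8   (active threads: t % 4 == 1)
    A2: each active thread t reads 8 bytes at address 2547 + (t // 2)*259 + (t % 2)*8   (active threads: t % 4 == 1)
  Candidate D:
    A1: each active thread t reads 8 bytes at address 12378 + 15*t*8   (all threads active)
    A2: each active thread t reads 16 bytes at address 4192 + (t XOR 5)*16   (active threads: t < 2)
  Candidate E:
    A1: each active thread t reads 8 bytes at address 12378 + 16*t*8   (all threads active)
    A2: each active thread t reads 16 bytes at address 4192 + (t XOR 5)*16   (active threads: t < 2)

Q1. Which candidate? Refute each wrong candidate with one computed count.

A: A1 gives 8 transactions, not 16
B: A1 gives 2 transactions, not 16
C: A1 gives 1 transaction, not 16
D: A1 gives 15 transactions, not 16
E: all counts match (16,1)

Answer: E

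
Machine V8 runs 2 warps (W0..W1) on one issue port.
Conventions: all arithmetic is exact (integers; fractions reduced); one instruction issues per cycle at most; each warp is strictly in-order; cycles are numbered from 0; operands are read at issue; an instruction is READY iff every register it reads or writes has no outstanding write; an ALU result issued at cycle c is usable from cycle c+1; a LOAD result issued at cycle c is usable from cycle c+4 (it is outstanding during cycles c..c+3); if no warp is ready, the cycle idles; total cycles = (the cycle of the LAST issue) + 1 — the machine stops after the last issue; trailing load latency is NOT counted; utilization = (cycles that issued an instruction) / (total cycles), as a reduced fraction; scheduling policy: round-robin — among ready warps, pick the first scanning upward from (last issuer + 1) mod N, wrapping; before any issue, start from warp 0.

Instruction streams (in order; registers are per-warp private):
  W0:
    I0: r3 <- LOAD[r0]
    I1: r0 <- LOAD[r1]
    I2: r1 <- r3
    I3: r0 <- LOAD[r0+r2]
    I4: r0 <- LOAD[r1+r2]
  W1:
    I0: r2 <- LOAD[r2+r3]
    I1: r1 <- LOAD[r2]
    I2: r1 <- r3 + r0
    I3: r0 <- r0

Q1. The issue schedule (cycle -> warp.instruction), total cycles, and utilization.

cycle 0: W0.I0
cycle 1: W1.I0
cycle 2: W0.I1
cycle 3: idle
cycle 4: W0.I2
cycle 5: W1.I1
cycle 6: W0.I3
cycle 7: idle
cycle 8: idle
cycle 9: W1.I2
cycle 10: W0.I4
cycle 11: W1.I3

Answer: 12 cycles, utilization 3/4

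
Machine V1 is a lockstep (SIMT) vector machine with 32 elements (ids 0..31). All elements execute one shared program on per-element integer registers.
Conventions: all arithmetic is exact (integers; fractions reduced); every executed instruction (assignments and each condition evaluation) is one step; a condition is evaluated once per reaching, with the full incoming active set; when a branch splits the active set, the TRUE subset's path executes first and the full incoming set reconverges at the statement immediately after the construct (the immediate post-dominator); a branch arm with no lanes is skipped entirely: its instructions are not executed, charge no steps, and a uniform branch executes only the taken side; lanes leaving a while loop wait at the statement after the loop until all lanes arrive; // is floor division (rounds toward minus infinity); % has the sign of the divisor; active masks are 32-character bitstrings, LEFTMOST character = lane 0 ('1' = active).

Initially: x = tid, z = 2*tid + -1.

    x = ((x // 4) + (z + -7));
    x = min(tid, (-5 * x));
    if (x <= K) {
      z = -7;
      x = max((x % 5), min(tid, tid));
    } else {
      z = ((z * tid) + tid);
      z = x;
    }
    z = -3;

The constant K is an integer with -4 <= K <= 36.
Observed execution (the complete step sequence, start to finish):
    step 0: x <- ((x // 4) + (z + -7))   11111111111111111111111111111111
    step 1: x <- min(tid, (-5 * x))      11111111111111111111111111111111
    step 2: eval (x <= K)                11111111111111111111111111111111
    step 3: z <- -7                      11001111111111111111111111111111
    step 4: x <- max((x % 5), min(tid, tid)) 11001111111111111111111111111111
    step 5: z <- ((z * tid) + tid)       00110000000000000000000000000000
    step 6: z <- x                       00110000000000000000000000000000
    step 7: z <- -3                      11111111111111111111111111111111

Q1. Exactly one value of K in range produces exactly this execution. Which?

Answer: K = 1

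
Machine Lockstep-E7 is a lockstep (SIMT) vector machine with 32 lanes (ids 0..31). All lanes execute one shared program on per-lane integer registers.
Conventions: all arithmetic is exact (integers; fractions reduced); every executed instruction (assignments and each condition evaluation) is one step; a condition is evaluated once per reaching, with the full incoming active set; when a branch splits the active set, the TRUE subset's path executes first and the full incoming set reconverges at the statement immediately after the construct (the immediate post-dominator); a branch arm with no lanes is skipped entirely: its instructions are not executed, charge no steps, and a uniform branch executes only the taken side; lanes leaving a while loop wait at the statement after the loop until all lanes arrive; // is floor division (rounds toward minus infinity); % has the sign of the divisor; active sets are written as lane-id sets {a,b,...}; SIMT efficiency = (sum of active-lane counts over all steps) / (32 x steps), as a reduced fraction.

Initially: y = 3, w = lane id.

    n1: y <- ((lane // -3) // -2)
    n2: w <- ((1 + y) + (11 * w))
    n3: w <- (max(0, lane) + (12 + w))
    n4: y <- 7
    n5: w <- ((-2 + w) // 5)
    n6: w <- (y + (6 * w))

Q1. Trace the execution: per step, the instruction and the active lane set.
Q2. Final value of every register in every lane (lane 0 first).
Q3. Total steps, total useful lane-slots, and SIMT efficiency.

step 0: y <- ((lane // -3) // -2)    {0,1,2,3,4,5,6,7,8,9,10,11,12,13,14,15,16,17,18,19,20,21,22,23,24,25,26,27,28,29,30,31}
step 1: w <- ((1 + y) + (11 * w))    {0,1,2,3,4,5,6,7,8,9,10,11,12,13,14,15,16,17,18,19,20,21,22,23,24,25,26,27,28,29,30,31}
step 2: w <- (max(0, lane) + (12 + w)) {0,1,2,3,4,5,6,7,8,9,10,11,12,13,14,15,16,17,18,19,20,21,22,23,24,25,26,27,28,29,30,31}
step 3: y <- 7                       {0,1,2,3,4,5,6,7,8,9,10,11,12,13,14,15,16,17,18,19,20,21,22,23,24,25,26,27,28,29,30,31}
step 4: w <- ((-2 + w) // 5)         {0,1,2,3,4,5,6,7,8,9,10,11,12,13,14,15,16,17,18,19,20,21,22,23,24,25,26,27,28,29,30,31}
step 5: w <- (y + (6 * w))           {0,1,2,3,4,5,6,7,8,9,10,11,12,13,14,15,16,17,18,19,20,21,22,23,24,25,26,27,28,29,30,31}

Answer: 6 steps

y: 7,7,7,7,7,7,7,7,7,7,7,7,7,7,7,7,7,7,7,7,7,7,7,7,7,7,7,7,7,7,7,7
w: 19,31,49,61,79,91,103,121,133,151,163,181,193,205,223,235,253,265,283,295,307,325,337,355,367,385,397,409,427,439,457,469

steps = 6; useful = 192; efficiency = 192/192 = 1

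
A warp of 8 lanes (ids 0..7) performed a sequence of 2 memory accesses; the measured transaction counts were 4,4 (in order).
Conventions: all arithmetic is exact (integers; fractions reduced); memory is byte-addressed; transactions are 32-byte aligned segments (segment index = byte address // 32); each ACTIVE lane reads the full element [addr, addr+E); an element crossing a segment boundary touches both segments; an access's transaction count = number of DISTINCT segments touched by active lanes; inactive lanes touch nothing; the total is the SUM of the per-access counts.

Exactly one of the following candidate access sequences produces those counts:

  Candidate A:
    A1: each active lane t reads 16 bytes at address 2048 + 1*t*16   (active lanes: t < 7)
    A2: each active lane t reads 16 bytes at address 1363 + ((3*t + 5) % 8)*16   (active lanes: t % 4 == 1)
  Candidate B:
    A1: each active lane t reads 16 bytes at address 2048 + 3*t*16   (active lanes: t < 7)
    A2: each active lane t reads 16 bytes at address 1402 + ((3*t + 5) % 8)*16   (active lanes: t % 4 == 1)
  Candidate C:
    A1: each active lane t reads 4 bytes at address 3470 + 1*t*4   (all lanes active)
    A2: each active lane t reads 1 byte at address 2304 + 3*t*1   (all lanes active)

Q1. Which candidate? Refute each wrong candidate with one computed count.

B: A1 gives 7 transactions, not 4
C: A1 gives 2 transactions, not 4
A: all counts match (4,4)

Answer: A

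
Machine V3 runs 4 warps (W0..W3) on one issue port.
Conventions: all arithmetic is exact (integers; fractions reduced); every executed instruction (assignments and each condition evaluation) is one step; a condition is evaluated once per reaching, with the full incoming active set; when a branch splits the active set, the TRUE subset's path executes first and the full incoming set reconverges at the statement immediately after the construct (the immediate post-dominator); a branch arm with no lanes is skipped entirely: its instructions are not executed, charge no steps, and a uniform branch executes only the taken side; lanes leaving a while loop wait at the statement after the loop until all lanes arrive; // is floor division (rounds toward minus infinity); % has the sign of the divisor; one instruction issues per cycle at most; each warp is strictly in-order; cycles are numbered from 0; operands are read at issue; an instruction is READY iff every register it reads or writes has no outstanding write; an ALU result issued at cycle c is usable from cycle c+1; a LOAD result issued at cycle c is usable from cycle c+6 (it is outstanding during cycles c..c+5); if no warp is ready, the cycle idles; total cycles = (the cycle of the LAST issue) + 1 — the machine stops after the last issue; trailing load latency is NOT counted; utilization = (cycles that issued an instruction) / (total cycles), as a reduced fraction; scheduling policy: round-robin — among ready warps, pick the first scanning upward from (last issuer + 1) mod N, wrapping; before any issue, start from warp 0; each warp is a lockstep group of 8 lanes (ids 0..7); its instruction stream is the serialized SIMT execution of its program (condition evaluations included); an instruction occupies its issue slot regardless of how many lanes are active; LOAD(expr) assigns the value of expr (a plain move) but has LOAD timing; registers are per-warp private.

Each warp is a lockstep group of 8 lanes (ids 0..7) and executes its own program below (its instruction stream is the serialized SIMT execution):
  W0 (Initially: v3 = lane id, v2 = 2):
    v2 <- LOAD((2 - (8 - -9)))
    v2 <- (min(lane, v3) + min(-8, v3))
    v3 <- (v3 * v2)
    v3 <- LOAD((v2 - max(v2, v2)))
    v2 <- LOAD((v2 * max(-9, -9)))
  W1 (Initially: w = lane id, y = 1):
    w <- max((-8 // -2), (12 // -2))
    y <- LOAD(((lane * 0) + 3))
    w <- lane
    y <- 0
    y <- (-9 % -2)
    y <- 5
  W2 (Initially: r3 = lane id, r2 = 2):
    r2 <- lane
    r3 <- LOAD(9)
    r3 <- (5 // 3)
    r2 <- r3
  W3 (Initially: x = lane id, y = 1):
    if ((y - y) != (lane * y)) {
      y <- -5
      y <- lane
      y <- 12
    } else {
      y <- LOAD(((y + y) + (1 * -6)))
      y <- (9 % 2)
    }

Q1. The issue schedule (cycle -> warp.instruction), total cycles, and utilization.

cycle 0: W0.I0
cycle 1: W1.I0
cycle 2: W2.I0
cycle 3: W3.I0
cycle 4: W1.I1
cycle 5: W2.I1
cycle 6: W3.I1
cycle 7: W0.I1
cycle 8: W1.I2
cycle 9: W3.I2
cycle 10: W0.I2
cycle 11: W1.I3
cycle 12: W2.I2
cycle 13: W3.I3
cycle 14: W0.I3
cycle 15: W1.I4
cycle 16: W2.I3
cycle 17: W3.I4
cycle 18: W0.I4
cycle 19: W1.I5
cycle 20: idle
cycle 21: idle
cycle 22: idle
cycle 23: W3.I5

Answer: 24 cycles, utilization 7/8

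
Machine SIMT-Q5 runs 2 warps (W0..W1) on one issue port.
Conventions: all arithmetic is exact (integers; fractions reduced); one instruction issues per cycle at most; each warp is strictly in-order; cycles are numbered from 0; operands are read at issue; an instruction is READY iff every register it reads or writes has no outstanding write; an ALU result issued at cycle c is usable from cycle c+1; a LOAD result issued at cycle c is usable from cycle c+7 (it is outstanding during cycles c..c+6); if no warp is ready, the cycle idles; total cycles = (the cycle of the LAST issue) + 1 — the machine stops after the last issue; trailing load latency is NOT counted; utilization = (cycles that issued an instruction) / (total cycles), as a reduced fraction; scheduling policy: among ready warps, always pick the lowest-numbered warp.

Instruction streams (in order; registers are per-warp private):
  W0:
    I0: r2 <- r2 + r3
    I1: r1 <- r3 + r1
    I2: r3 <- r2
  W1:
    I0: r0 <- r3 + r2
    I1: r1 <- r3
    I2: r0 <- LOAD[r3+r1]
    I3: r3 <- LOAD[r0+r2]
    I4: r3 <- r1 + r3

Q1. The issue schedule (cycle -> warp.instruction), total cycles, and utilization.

cycle 0: W0.I0
cycle 1: W0.I1
cycle 2: W0.I2
cycle 3: W1.I0
cycle 4: W1.I1
cycle 5: W1.I2
cycle 6: idle
cycle 7: idle
cycle 8: idle
cycle 9: idle
cycle 10: idle
cycle 11: idle
cycle 12: W1.I3
cycle 13: idle
cycle 14: idle
cycle 15: idle
cycle 16: idle
cycle 17: idle
cycle 18: idle
cycle 19: W1.I4

Answer: 20 cycles, utilization 2/5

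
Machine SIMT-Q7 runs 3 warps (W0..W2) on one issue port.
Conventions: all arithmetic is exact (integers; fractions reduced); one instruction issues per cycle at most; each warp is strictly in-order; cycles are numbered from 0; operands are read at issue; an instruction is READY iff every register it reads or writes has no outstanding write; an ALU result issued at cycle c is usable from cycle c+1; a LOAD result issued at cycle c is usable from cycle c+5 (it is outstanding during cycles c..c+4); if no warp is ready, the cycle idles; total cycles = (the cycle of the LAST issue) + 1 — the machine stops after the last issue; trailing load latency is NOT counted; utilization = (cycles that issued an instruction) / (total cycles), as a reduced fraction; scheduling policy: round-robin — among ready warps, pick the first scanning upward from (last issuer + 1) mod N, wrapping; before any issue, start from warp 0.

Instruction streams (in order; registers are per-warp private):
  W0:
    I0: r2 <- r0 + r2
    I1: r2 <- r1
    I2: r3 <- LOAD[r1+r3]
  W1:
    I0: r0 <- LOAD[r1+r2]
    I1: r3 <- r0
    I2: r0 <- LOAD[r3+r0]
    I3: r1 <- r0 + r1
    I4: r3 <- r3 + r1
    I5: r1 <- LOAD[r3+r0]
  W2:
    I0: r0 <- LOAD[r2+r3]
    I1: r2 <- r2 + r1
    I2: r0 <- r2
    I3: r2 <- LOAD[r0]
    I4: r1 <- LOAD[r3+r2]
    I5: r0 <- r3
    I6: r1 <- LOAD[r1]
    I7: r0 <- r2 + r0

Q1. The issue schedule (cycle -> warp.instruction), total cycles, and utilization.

cycle 0: W0.I0
cycle 1: W1.I0
cycle 2: W2.I0
cycle 3: W0.I1
cycle 4: W2.I1
cycle 5: W0.I2
cycle 6: W1.I1
cycle 7: W2.I2
cycle 8: W1.I2
cycle 9: W2.I3
cycle 10: idle
cycle 11: idle
cycle 12: idle
cycle 13: W1.I3
cycle 14: W2.I4
cycle 15: W1.I4
cycle 16: W2.I5
cycle 17: W1.I5
cycle 18: idle
cycle 19: W2.I6
cycle 20: W2.I7

Answer: 21 cycles, utilization 17/21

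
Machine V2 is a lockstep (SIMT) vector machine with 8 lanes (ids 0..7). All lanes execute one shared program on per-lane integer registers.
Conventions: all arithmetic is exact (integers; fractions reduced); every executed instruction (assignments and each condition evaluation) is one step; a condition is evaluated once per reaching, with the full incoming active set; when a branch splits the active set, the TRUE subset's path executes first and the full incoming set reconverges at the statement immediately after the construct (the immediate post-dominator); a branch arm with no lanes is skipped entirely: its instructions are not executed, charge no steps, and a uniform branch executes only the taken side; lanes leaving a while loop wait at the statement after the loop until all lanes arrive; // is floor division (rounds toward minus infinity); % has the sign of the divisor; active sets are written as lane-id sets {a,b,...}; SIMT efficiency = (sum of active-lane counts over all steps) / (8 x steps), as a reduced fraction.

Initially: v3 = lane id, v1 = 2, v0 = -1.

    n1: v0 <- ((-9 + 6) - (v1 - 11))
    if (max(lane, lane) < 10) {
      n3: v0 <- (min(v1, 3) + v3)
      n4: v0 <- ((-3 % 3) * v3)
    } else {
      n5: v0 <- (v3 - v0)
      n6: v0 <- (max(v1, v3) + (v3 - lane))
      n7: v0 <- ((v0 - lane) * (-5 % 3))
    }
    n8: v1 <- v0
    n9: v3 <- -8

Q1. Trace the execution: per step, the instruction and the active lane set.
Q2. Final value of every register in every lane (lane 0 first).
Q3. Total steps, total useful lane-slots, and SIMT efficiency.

step 0: v0 <- ((-9 + 6) - (v1 - 11)) {0,1,2,3,4,5,6,7}
step 1: eval (max(lane, lane) < 10)  {0,1,2,3,4,5,6,7}
step 2: v0 <- (min(v1, 3) + v3)      {0,1,2,3,4,5,6,7}
step 3: v0 <- ((-3 % 3) * v3)        {0,1,2,3,4,5,6,7}
step 4: v1 <- v0                     {0,1,2,3,4,5,6,7}
step 5: v3 <- -8                     {0,1,2,3,4,5,6,7}

Answer: 6 steps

v3: -8,-8,-8,-8,-8,-8,-8,-8
v1: 0,0,0,0,0,0,0,0
v0: 0,0,0,0,0,0,0,0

steps = 6; useful = 48; efficiency = 48/48 = 1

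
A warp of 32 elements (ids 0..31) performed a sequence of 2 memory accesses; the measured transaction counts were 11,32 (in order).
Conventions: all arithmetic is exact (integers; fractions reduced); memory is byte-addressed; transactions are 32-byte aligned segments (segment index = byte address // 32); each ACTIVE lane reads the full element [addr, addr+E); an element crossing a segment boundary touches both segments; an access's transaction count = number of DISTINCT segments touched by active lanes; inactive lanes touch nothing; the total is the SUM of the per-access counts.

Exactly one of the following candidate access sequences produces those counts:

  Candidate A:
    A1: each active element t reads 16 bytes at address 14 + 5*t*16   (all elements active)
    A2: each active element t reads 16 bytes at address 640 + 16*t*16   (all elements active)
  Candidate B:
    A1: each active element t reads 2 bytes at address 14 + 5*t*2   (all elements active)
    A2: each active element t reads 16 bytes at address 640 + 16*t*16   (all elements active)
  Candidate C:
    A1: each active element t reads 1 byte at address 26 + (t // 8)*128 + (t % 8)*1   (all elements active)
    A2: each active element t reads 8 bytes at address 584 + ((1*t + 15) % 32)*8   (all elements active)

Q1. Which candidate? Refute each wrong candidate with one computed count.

A: A1 gives 48 transactions, not 11
C: A1 gives 8 transactions, not 11
B: all counts match (11,32)

Answer: B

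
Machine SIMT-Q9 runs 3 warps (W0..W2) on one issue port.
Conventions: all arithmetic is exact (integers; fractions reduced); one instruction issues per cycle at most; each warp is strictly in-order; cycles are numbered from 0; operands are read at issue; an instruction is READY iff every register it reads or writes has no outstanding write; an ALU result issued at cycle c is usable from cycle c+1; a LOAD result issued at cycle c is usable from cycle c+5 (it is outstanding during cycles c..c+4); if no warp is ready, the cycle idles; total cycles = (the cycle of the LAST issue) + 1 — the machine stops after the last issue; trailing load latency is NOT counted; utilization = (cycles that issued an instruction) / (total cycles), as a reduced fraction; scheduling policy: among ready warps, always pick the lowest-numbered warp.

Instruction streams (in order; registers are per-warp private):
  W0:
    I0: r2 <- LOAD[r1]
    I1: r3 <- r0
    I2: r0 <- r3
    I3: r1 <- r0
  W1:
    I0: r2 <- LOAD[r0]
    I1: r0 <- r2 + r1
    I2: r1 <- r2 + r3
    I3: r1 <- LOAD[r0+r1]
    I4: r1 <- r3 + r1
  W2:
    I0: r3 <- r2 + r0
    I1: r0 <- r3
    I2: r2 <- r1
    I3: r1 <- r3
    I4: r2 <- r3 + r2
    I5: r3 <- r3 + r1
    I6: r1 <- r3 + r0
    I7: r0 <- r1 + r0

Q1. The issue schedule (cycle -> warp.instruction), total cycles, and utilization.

cycle 0: W0.I0
cycle 1: W0.I1
cycle 2: W0.I2
cycle 3: W0.I3
cycle 4: W1.I0
cycle 5: W2.I0
cycle 6: W2.I1
cycle 7: W2.I2
cycle 8: W2.I3
cycle 9: W1.I1
cycle 10: W1.I2
cycle 11: W1.I3
cycle 12: W2.I4
cycle 13: W2.I5
cycle 14: W2.I6
cycle 15: W2.I7
cycle 16: W1.I4

Answer: 17 cycles, utilization 1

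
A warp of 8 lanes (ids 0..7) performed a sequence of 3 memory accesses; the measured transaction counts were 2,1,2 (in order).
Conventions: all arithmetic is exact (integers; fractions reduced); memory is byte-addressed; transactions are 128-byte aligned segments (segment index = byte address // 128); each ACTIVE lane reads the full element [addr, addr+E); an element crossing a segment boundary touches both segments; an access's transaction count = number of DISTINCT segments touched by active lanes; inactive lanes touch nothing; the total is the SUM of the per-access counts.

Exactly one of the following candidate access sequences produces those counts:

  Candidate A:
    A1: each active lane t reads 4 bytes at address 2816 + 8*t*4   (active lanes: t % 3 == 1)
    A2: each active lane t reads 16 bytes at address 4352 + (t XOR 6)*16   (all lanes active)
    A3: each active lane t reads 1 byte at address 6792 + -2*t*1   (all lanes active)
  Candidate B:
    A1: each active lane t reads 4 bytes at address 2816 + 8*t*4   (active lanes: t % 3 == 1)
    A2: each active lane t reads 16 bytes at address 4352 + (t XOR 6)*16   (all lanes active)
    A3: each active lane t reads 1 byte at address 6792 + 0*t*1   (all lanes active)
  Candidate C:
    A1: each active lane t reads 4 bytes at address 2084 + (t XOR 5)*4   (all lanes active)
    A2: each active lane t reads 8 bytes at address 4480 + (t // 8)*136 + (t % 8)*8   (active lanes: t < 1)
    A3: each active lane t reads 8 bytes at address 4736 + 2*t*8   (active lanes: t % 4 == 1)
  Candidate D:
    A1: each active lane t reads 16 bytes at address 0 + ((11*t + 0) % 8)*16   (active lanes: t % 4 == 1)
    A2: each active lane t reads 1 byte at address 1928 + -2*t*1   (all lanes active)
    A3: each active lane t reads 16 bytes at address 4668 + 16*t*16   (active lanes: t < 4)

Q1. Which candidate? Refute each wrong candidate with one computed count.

B: A3 gives 1 transaction, not 2
C: A1 gives 1 transaction, not 2
D: A1 gives 1 transaction, not 2
A: all counts match (2,1,2)

Answer: A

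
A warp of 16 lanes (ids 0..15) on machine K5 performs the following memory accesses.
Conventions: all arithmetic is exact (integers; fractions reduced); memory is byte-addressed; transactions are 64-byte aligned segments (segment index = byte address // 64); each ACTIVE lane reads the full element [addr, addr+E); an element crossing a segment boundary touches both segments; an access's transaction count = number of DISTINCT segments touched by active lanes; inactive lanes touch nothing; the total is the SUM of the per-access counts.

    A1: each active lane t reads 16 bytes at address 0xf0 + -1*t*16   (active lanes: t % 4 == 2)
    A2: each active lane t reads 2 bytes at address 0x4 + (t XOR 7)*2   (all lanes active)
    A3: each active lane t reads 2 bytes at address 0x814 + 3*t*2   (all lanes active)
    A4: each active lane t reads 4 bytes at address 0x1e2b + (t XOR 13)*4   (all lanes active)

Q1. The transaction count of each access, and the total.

A1: 4 transactions
A2: 1 transaction
A3: 2 transactions
A4: 2 transactions

Answer: 4,1,2,2; total 9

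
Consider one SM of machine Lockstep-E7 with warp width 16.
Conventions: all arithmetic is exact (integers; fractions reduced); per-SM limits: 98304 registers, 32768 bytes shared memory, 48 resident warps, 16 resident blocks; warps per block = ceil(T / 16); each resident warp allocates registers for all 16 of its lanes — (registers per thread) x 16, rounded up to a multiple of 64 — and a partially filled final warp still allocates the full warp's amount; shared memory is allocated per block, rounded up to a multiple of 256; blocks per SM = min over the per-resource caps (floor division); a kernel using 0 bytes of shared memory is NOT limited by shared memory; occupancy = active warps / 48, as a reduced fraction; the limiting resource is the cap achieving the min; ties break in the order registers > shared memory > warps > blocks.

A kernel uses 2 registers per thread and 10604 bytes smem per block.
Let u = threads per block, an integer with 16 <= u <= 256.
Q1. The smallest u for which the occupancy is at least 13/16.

Answer: u = 193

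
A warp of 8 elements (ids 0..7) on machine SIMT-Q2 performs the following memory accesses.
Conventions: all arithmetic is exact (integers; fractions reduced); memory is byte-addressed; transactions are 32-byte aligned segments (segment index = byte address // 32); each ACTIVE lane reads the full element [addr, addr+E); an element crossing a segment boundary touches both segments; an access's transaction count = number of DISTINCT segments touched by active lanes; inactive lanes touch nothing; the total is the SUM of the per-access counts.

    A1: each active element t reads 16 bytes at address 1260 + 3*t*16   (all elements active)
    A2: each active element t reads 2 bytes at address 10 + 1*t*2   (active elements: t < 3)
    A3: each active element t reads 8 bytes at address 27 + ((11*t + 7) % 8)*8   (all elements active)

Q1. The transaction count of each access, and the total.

A1: 12 transactions
A2: 1 transaction
A3: 3 transactions

Answer: 12,1,3; total 16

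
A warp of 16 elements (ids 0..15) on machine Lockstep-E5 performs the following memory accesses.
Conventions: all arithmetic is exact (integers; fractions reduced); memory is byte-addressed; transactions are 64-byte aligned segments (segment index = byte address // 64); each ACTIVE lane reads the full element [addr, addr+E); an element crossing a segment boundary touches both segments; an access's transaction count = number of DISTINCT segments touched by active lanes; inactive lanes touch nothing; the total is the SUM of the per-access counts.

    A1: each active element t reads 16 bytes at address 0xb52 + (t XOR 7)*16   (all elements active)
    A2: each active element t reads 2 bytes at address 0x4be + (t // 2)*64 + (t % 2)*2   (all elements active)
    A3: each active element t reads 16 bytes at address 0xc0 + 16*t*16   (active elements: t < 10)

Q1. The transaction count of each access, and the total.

A1: 5 transactions
A2: 9 transactions
A3: 10 transactions

Answer: 5,9,10; total 24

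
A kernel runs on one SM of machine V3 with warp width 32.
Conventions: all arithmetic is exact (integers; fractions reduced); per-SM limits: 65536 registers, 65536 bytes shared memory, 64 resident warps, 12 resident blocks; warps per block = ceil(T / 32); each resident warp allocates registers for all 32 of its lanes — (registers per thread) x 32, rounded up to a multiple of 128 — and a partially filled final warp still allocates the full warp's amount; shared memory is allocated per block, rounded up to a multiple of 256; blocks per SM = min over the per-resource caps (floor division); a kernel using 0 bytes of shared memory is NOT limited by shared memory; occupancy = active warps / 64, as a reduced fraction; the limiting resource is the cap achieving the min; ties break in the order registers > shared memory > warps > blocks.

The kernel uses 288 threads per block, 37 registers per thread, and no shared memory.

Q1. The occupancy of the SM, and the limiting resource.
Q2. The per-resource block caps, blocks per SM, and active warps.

Answer: occupancy 45/64, limited by registers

registers: 5 blocks
shared memory: no limit (kernel uses none)
warps: 7 blocks
blocks: 12 blocks

Answer: 5 blocks, 45 active warps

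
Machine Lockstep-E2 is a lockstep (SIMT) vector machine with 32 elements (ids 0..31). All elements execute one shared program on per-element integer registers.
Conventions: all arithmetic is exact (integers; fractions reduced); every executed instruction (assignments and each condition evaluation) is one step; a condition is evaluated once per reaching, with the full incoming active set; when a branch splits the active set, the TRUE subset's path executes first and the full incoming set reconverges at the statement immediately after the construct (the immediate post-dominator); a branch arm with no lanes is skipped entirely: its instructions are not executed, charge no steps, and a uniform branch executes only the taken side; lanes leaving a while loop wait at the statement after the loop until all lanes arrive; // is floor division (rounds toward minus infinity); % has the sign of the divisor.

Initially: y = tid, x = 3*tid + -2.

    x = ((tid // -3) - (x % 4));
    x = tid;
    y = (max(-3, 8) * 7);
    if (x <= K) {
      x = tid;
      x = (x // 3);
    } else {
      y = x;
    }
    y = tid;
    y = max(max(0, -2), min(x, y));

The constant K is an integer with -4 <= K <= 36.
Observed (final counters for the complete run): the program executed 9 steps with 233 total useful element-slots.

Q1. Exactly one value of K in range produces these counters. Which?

Answer: K = 8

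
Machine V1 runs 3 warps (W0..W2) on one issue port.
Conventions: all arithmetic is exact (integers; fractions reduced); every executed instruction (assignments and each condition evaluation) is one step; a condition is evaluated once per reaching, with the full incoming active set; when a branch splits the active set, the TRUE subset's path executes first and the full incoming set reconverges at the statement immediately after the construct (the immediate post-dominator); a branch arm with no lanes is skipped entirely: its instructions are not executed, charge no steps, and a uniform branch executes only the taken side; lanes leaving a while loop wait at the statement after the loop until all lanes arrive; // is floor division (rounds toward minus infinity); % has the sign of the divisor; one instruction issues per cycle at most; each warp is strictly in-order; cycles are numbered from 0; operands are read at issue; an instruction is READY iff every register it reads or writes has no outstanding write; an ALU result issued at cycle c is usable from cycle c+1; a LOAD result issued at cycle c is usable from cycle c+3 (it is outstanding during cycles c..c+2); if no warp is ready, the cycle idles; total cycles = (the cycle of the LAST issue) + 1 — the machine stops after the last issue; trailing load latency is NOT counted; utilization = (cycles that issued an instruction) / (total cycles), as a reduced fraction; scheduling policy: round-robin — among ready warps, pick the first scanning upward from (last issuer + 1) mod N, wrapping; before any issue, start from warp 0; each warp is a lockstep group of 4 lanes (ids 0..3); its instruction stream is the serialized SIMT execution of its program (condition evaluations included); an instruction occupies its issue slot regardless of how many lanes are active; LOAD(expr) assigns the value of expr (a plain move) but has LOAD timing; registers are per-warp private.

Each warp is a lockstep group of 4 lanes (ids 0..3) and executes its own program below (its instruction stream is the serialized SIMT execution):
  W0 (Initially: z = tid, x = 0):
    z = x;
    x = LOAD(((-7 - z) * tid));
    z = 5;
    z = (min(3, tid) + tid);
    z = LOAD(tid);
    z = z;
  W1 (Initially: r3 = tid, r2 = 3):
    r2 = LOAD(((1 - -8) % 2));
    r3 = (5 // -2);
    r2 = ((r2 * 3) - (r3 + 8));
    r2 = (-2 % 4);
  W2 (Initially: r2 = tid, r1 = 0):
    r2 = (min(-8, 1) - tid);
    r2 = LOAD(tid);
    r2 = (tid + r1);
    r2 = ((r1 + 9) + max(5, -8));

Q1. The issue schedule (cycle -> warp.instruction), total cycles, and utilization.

cycle 0: W0.I0
cycle 1: W1.I0
cycle 2: W2.I0
cycle 3: W0.I1
cycle 4: W1.I1
cycle 5: W2.I1
cycle 6: W0.I2
cycle 7: W1.I2
cycle 8: W2.I2
cycle 9: W0.I3
cycle 10: W1.I3
cycle 11: W2.I3
cycle 12: W0.I4
cycle 13: idle
cycle 14: idle
cycle 15: W0.I5

Answer: 16 cycles, utilization 7/8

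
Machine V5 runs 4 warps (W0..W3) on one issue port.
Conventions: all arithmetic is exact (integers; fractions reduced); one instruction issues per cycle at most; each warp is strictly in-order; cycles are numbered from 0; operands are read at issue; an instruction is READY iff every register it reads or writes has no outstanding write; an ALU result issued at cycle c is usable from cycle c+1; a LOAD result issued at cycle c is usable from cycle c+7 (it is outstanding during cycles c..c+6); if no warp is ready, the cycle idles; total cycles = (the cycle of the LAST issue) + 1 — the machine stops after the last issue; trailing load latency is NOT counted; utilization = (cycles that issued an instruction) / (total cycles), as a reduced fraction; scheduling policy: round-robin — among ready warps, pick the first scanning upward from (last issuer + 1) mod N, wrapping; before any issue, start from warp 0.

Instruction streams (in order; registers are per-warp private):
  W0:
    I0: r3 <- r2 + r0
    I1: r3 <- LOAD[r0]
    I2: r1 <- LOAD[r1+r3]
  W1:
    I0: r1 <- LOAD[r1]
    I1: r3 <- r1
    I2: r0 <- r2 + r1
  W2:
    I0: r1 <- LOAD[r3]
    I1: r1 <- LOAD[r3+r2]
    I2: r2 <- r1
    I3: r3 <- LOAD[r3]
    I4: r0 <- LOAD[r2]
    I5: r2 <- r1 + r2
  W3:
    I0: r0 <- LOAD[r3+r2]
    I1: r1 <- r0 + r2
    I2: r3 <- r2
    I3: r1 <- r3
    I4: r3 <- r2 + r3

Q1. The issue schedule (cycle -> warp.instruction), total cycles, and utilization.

cycle 0: W0.I0
cycle 1: W1.I0
cycle 2: W2.I0
cycle 3: W3.I0
cycle 4: W0.I1
cycle 5: idle
cycle 6: idle
cycle 7: idle
cycle 8: W1.I1
cycle 9: W2.I1
cycle 10: W3.I1
cycle 11: W0.I2
cycle 12: W1.I2
cycle 13: W3.I2
cycle 14: W3.I3
cycle 15: W3.I4
cycle 16: W2.I2
cycle 17: W2.I3
cycle 18: W2.I4
cycle 19: W2.I5

Answer: 20 cycles, utilization 17/20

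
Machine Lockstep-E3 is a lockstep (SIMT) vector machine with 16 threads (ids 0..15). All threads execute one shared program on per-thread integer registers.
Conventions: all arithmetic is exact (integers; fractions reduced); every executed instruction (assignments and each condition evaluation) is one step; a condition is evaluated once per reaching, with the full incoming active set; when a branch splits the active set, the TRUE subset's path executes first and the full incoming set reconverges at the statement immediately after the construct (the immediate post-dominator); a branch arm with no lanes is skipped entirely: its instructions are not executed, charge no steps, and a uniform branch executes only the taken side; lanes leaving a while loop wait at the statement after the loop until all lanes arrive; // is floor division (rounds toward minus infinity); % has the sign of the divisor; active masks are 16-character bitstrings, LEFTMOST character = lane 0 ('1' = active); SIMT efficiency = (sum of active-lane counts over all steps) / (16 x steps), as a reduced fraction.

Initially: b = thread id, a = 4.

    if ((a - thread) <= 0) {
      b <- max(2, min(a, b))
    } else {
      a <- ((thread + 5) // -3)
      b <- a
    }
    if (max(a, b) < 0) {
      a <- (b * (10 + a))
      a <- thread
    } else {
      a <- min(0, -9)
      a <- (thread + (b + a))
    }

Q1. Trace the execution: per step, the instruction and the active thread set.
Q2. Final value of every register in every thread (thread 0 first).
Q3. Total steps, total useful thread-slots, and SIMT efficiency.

step 0: eval ((a - thread) <= 0)     1111111111111111
step 1: b <- max(2, min(a, b))       0000111111111111
step 2: a <- ((thread + 5) // -3)    1111000000000000
step 3: b <- a                       1111000000000000
step 4: eval (max(a, b) < 0)         1111111111111111
step 5: a <- (b * (10 + a))          1111000000000000
step 6: a <- thread                  1111000000000000
step 7: a <- min(0, -9)              0000111111111111
step 8: a <- (thread + (b + a))      0000111111111111

Answer: 9 steps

b: -2,-2,-3,-3,4,4,4,4,4,4,4,4,4,4,4,4
a: 0,1,2,3,-1,0,1,2,3,4,5,6,7,8,9,10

steps = 9; useful = 84; efficiency = 84/144 = 7/12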